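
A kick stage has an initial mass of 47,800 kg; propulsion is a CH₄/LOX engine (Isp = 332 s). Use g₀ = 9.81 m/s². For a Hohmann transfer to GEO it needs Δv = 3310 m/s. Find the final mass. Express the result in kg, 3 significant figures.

v_e = Isp · g₀ = 332 × 9.81 = 3256.9 m/s.
m₀/m_f = exp(Δv / v_e) = exp(3310 / 3256.9) = exp(1.0163) = 2.7629.
m_f = m₀ / 2.7629 = 47,800 / 2.7629 = 17,300.7 kg.

final mass ≈ 17300 kg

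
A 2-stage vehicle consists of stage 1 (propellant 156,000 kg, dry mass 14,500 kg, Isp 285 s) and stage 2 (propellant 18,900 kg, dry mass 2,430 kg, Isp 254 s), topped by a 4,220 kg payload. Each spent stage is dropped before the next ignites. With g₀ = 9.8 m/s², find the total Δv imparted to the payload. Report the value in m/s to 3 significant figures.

Ignition mass of stage 1 = 156,000+14,500 + 18,900+2,430 + 4,220 = 196,050 kg.
Stage 1: m₀ = 196,050 kg, m_f = 196,050 − 156,000 = 40,050 kg; Δv = 285×9.8×ln(4.895) = 2793.0×1.5882 ≈ 4436 m/s.
Stage 2: m₀ = 25,550 kg, m_f = 25,550 − 18,900 = 6,650 kg; Δv = 254×9.8×ln(3.842) = 2489.2×1.3460 ≈ 3351 m/s.
Total Δv = 4436 + 3351 = 7787 m/s.

Δv ≈ 7790 m/s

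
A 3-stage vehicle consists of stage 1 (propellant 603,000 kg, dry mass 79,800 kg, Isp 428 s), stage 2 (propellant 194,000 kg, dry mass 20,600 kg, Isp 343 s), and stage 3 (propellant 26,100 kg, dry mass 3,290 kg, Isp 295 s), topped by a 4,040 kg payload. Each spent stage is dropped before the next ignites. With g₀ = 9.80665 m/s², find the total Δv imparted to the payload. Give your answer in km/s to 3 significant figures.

Ignition mass of stage 1 = 603,000+79,800 + 194,000+20,600 + 26,100+3,290 + 4,040 = 930,830 kg.
Stage 1: m₀ = 930,830 kg, m_f = 930,830 − 603,000 = 327,830 kg; Δv = 428×9.80665×ln(2.839) = 4197.2×1.0436 ≈ 4380 m/s.
Stage 2: m₀ = 248,030 kg, m_f = 248,030 − 194,000 = 54,030 kg; Δv = 343×9.80665×ln(4.591) = 3363.7×1.5240 ≈ 5126 m/s.
Stage 3: m₀ = 33,430 kg, m_f = 33,430 − 26,100 = 7,330 kg; Δv = 295×9.80665×ln(4.561) = 2893.0×1.5175 ≈ 4390 m/s.
Total Δv = 4380 + 5126 + 4390 = 13896 m/s.

Δv ≈ 13.9 km/s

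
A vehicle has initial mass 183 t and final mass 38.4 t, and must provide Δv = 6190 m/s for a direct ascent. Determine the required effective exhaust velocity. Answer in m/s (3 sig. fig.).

v_e ≈ 3960 m/s

ln(m₀/m_f) = ln(183000/38400) = ln(4.766) = 1.5614.
By the Tsiolkovsky rocket equation, v_e = Δv / ln(m₀/m_f) = 6190 / 1.5614 = 3964.3 m/s.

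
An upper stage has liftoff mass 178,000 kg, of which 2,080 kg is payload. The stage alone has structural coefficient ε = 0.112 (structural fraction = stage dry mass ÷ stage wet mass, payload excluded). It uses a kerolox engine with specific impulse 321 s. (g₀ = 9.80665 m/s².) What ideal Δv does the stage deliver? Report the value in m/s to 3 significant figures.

Δv ≈ 6610 m/s

Stage wet mass = m₀ − payload = 178,000 − 2,080 = 175,920 kg.
Stage dry mass = ε × stage wet mass = 0.112 × 175,920 = 19,703 kg.
Burnout mass m_f = stage dry + payload = 19,703 + 2,080 = 21,783 kg.
v_e = Isp · g₀ = 321 × 9.80665 = 3147.9 m/s.
By the Tsiolkovsky rocket equation, Δv = v_e · ln(178,000/21,783) = 3147.9 × ln(8.172) = 3147.9 × 2.1007 ≈ 6613 m/s.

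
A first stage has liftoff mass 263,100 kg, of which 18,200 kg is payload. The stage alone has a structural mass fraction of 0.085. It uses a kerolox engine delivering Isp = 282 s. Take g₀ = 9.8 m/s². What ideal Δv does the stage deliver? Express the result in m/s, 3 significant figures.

Stage wet mass = m₀ − payload = 263,100 − 18,200 = 244,900 kg.
Stage dry mass = ε × stage wet mass = 0.085 × 244,900 = 20,816.5 kg.
Burnout mass m_f = stage dry + payload = 20,816.5 + 18,200 = 39,016.5 kg.
v_e = Isp · g₀ = 282 × 9.8 = 2763.6 m/s.
Δv = v_e · ln(263,100/39,016.5) = 2763.6 × ln(6.743) = 2763.6 × 1.9085 ≈ 5274 m/s.

Δv ≈ 5270 m/s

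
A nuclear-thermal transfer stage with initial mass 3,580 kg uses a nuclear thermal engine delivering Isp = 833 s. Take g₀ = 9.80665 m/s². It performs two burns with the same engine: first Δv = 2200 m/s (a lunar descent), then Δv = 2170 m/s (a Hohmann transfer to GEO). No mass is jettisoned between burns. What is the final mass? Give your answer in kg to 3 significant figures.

v_e = Isp · g₀ = 833 × 9.80665 = 8168.9 m/s.
After the first burn: m = 3580 × exp(−2200/8168.9) = 3580 × 0.76390 = 2,734.76 kg.
After the second burn: m = 2,734.76 × exp(−2170/8168.9) = 2,734.76 × 0.76671 = 2,096.77 kg.

final mass ≈ 2100 kg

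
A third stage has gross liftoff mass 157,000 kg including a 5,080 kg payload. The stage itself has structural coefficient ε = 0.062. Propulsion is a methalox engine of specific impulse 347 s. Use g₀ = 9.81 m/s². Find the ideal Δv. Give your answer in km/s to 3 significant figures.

Δv ≈ 8.11 km/s

Stage wet mass = m₀ − payload = 157,000 − 5,080 = 151,920 kg.
Stage dry mass = ε × stage wet mass = 0.062 × 151,920 = 9,419.04 kg.
Burnout mass m_f = stage dry + payload = 9,419.04 + 5,080 = 14,499.04 kg.
v_e = Isp · g₀ = 347 × 9.81 = 3404.1 m/s.
Δv = v_e · ln(157,000/14,499.04) = 3404.1 × ln(10.83) = 3404.1 × 2.3822 ≈ 8109 m/s.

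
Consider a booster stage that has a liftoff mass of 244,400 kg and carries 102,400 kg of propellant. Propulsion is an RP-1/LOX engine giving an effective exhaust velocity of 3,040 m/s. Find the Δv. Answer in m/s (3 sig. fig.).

m_f = m₀ − m_prop = 244,400 − 102,400 = 142,000 kg.
Using Δv = v_e ln(m₀/m_f): Δv = v_e · ln(m₀/m_f) = 3040.0 × ln(1.721) = 3040.0 × 0.5430 ≈ 1650.7 m/s.

Δv ≈ 1650 m/s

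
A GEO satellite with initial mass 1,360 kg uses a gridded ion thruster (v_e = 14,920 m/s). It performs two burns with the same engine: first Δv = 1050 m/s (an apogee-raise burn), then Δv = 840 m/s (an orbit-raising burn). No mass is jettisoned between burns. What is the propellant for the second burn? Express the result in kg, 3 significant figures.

After the first burn: m = 1360 × exp(−1050/14920.0) = 1360 × 0.93204 = 1,267.57 kg.
After the second burn: m = 1,267.57 × exp(−840/14920.0) = 1,267.57 × 0.94526 = 1,198.18 kg.
Second-burn propellant = 1,267.57 − 1,198.18 = 69.39 kg.

propellant for the second burn ≈ 69.4 kg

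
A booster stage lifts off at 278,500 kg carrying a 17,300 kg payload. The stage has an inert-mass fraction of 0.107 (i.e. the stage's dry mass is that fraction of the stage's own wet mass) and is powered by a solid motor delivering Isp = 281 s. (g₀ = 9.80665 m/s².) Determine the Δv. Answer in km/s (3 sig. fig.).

Δv ≈ 5.01 km/s

Stage wet mass = m₀ − payload = 278,500 − 17,300 = 261,200 kg.
Stage dry mass = ε × stage wet mass = 0.107 × 261,200 = 27,948.4 kg.
Burnout mass m_f = stage dry + payload = 27,948.4 + 17,300 = 45,248.4 kg.
v_e = Isp · g₀ = 281 × 9.80665 = 2755.7 m/s.
Rocket equation: Δv = v_e · ln(278,500/45,248.4) = 2755.7 × ln(6.155) = 2755.7 × 1.8173 ≈ 5008 m/s.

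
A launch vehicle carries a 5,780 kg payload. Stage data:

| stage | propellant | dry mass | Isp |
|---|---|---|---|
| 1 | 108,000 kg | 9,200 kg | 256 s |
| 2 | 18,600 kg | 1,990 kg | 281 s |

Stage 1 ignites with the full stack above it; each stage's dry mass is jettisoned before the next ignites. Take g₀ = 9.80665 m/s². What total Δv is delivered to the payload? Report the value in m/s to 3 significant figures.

Ignition mass of stage 1 = 108,000+9,200 + 18,600+1,990 + 5,780 = 143,570 kg.
Stage 1: m₀ = 143,570 kg, m_f = 143,570 − 108,000 = 35,570 kg; Δv = 256×9.80665×ln(4.036) = 2510.5×1.3953 ≈ 3503 m/s.
Stage 2: m₀ = 26,370 kg, m_f = 26,370 − 18,600 = 7,770 kg; Δv = 281×9.80665×ln(3.394) = 2755.7×1.2220 ≈ 3367 m/s.
Total Δv = 3503 + 3367 = 6870 m/s.

Δv ≈ 6870 m/s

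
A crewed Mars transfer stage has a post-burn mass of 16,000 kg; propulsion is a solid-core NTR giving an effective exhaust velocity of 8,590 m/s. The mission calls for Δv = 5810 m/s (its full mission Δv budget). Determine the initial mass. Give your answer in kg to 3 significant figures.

initial mass ≈ 31500 kg

Rocket equation: m₀/m_f = exp(Δv / v_e) = exp(5810 / 8590.0) = exp(0.6764) = 1.9667.
m₀ = m_f × 1.9667 = 16,000 × 1.9667 = 31,467.2 kg.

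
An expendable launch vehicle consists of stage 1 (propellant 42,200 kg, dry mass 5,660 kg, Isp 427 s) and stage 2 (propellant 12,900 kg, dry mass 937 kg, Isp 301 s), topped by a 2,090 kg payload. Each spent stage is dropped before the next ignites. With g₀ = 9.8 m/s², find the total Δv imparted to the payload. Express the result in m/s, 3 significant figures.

Δv ≈ 9430 m/s

Ignition mass of stage 1 = 42,200+5,660 + 12,900+937 + 2,090 = 63,787 kg.
Stage 1: m₀ = 63,787 kg, m_f = 63,787 − 42,200 = 21,587 kg; Δv = 427×9.8×ln(2.955) = 4184.6×1.0835 ≈ 4534 m/s.
Stage 2: m₀ = 15,927 kg, m_f = 15,927 − 12,900 = 3,027 kg; Δv = 301×9.8×ln(5.262) = 2949.8×1.6604 ≈ 4898 m/s.
Total Δv = 4534 + 4898 = 9432 m/s.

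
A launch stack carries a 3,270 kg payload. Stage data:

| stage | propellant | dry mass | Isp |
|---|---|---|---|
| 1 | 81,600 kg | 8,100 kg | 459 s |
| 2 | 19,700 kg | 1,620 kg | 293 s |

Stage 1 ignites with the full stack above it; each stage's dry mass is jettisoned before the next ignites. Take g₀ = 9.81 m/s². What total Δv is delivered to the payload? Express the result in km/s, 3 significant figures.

Ignition mass of stage 1 = 81,600+8,100 + 19,700+1,620 + 3,270 = 114,290 kg.
Stage 1: m₀ = 114,290 kg, m_f = 114,290 − 81,600 = 32,690 kg; Δv = 459×9.81×ln(3.496) = 4502.8×1.2517 ≈ 5636 m/s.
Stage 2: m₀ = 24,590 kg, m_f = 24,590 − 19,700 = 4,890 kg; Δv = 293×9.81×ln(5.029) = 2874.3×1.6151 ≈ 4642 m/s.
Total Δv = 5636 + 4642 = 10278 m/s.

Δv ≈ 10.3 km/s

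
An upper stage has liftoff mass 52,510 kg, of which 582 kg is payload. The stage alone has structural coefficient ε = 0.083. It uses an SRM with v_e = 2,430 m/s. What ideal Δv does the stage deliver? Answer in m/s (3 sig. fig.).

Stage wet mass = m₀ − payload = 52,510 − 582 = 51,928 kg.
Stage dry mass = ε × stage wet mass = 0.083 × 51,928 = 4,310.02 kg.
Burnout mass m_f = stage dry + payload = 4,310.02 + 582 = 4,892.02 kg.
Δv = v_e · ln(52,510/4,892.02) = 2430.0 × ln(10.73) = 2430.0 × 2.3734 ≈ 5767 m/s.

Δv ≈ 5770 m/s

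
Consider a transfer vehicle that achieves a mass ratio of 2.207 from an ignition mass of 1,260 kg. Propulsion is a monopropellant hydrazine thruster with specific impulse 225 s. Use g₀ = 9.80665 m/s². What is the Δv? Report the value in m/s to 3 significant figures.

Δv ≈ 1750 m/s

v_e = Isp · g₀ = 225 × 9.80665 = 2206.5 m/s.
Rocket equation: Δv = v_e · ln(2.207) = 2206.5 × 0.7916 ≈ 1746.7 m/s.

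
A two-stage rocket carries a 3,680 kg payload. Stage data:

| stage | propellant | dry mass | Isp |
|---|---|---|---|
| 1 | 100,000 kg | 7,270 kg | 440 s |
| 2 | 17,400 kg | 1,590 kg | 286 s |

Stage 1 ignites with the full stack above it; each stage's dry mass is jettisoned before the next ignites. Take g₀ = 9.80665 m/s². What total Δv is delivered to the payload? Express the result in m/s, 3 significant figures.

Δv ≈ 10400 m/s

Ignition mass of stage 1 = 100,000+7,270 + 17,400+1,590 + 3,680 = 129,940 kg.
Stage 1: m₀ = 129,940 kg, m_f = 129,940 − 100,000 = 29,940 kg; Δv = 440×9.80665×ln(4.34) = 4314.9×1.4679 ≈ 6334 m/s.
Stage 2: m₀ = 22,670 kg, m_f = 22,670 − 17,400 = 5,270 kg; Δv = 286×9.80665×ln(4.302) = 2804.7×1.4590 ≈ 4092 m/s.
Total Δv = 6334 + 4092 = 10426 m/s.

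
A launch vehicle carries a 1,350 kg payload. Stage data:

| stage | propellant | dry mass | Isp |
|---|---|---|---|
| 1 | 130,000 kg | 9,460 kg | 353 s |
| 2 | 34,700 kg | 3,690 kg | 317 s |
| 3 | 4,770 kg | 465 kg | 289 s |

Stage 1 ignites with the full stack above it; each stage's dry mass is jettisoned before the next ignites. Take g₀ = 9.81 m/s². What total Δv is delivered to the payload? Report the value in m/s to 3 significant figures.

Δv ≈ 12500 m/s

Ignition mass of stage 1 = 130,000+9,460 + 34,700+3,690 + 4,770+465 + 1,350 = 184,435 kg.
Stage 1: m₀ = 184,435 kg, m_f = 184,435 − 130,000 = 54,435 kg; Δv = 353×9.81×ln(3.388) = 3462.9×1.2203 ≈ 4226 m/s.
Stage 2: m₀ = 44,975 kg, m_f = 44,975 − 34,700 = 10,275 kg; Δv = 317×9.81×ln(4.377) = 3109.8×1.4764 ≈ 4591 m/s.
Stage 3: m₀ = 6,585 kg, m_f = 6,585 − 4,770 = 1,815 kg; Δv = 289×9.81×ln(3.628) = 2835.1×1.2887 ≈ 3654 m/s.
Total Δv = 4226 + 4591 + 3654 = 12471 m/s.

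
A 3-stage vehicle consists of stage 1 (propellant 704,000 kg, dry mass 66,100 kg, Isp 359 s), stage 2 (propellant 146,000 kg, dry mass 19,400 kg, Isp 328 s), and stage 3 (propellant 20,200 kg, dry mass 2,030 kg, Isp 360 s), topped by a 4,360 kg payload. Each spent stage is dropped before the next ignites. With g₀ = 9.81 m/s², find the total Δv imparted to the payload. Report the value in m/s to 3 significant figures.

Ignition mass of stage 1 = 704,000+66,100 + 146,000+19,400 + 20,200+2,030 + 4,360 = 962,090 kg.
Stage 1: m₀ = 962,090 kg, m_f = 962,090 − 704,000 = 258,090 kg; Δv = 359×9.81×ln(3.728) = 3521.8×1.3158 ≈ 4634 m/s.
Stage 2: m₀ = 191,990 kg, m_f = 191,990 − 146,000 = 45,990 kg; Δv = 328×9.81×ln(4.175) = 3217.7×1.4290 ≈ 4598 m/s.
Stage 3: m₀ = 26,590 kg, m_f = 26,590 − 20,200 = 6,390 kg; Δv = 360×9.81×ln(4.161) = 3531.6×1.4258 ≈ 5035 m/s.
Total Δv = 4634 + 4598 + 5035 = 14267 m/s.

Δv ≈ 14300 m/s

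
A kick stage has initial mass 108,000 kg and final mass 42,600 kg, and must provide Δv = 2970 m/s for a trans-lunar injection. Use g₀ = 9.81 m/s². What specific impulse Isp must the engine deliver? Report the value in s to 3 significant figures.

ln(m₀/m_f) = ln(108000/42600) = ln(2.535) = 0.9303.
v_e = Δv / ln(m₀/m_f) = 2970 / 0.9303 = 3192.6 m/s.
Isp = v_e / g₀ = 3192.6 / 9.81 = 325.4 s.

Isp ≈ 325 s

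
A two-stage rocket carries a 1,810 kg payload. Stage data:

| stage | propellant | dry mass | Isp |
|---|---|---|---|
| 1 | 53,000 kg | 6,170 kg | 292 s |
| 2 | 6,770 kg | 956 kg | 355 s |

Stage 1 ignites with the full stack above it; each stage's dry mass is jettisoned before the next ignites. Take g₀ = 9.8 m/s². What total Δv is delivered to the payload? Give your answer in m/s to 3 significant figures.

Ignition mass of stage 1 = 53,000+6,170 + 6,770+956 + 1,810 = 68,706 kg.
Stage 1: m₀ = 68,706 kg, m_f = 68,706 − 53,000 = 15,706 kg; Δv = 292×9.8×ln(4.375) = 2861.6×1.4758 ≈ 4223 m/s.
Stage 2: m₀ = 9,536 kg, m_f = 9,536 − 6,770 = 2,766 kg; Δv = 355×9.8×ln(3.448) = 3479.0×1.2377 ≈ 4306 m/s.
Total Δv = 4223 + 4306 = 8529 m/s.

Δv ≈ 8530 m/s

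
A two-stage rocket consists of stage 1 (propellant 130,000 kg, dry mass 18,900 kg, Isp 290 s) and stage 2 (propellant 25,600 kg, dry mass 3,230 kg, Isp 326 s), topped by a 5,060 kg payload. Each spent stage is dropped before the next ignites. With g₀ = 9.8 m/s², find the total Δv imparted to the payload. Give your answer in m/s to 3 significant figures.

Ignition mass of stage 1 = 130,000+18,900 + 25,600+3,230 + 5,060 = 182,790 kg.
Stage 1: m₀ = 182,790 kg, m_f = 182,790 − 130,000 = 52,790 kg; Δv = 290×9.8×ln(3.463) = 2842.0×1.2420 ≈ 3530 m/s.
Stage 2: m₀ = 33,890 kg, m_f = 33,890 − 25,600 = 8,290 kg; Δv = 326×9.8×ln(4.088) = 3194.8×1.4081 ≈ 4499 m/s.
Total Δv = 3530 + 4499 = 8029 m/s.

Δv ≈ 8030 m/s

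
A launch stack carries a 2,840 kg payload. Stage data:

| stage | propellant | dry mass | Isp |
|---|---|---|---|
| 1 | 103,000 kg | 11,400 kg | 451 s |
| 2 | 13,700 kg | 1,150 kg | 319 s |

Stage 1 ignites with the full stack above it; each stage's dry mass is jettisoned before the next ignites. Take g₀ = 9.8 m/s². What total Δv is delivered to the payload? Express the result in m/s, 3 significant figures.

Ignition mass of stage 1 = 103,000+11,400 + 13,700+1,150 + 2,840 = 132,090 kg.
Stage 1: m₀ = 132,090 kg, m_f = 132,090 − 103,000 = 29,090 kg; Δv = 451×9.8×ln(4.541) = 4419.8×1.5131 ≈ 6688 m/s.
Stage 2: m₀ = 17,690 kg, m_f = 17,690 − 13,700 = 3,990 kg; Δv = 319×9.8×ln(4.434) = 3126.2×1.4892 ≈ 4656 m/s.
Total Δv = 6688 + 4656 = 11344 m/s.

Δv ≈ 11300 m/s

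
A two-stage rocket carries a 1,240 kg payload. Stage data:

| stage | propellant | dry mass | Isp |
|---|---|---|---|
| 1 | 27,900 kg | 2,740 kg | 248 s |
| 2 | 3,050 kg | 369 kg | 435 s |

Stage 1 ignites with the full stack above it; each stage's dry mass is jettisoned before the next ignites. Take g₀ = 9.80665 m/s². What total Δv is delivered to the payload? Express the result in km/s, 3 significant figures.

Δv ≈ 8.34 km/s

Ignition mass of stage 1 = 27,900+2,740 + 3,050+369 + 1,240 = 35,299 kg.
Stage 1: m₀ = 35,299 kg, m_f = 35,299 − 27,900 = 7,399 kg; Δv = 248×9.80665×ln(4.771) = 2432.0×1.5625 ≈ 3800 m/s.
Stage 2: m₀ = 4,659 kg, m_f = 4,659 − 3,050 = 1,609 kg; Δv = 435×9.80665×ln(2.896) = 4265.9×1.0632 ≈ 4535 m/s.
Total Δv = 3800 + 4535 = 8335 m/s.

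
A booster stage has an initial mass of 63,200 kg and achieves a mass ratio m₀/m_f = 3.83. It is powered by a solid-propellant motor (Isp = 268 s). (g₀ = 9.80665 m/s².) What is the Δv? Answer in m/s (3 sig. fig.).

v_e = Isp · g₀ = 268 × 9.80665 = 2628.2 m/s.
Δv = v_e · ln(3.83) = 2628.2 × 1.3429 ≈ 3529.3 m/s.

Δv ≈ 3530 m/s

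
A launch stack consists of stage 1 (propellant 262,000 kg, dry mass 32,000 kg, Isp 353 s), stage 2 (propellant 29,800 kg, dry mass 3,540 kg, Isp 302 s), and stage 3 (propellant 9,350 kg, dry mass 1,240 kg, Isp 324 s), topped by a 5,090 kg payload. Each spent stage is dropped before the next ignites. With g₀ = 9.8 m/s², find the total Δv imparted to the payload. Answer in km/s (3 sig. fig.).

Ignition mass of stage 1 = 262,000+32,000 + 29,800+3,540 + 9,350+1,240 + 5,090 = 343,020 kg.
Stage 1: m₀ = 343,020 kg, m_f = 343,020 − 262,000 = 81,020 kg; Δv = 353×9.8×ln(4.234) = 3459.4×1.4431 ≈ 4992 m/s.
Stage 2: m₀ = 49,020 kg, m_f = 49,020 − 29,800 = 19,220 kg; Δv = 302×9.8×ln(2.55) = 2959.6×0.9363 ≈ 2771 m/s.
Stage 3: m₀ = 15,680 kg, m_f = 15,680 − 9,350 = 6,330 kg; Δv = 324×9.8×ln(2.477) = 3175.2×0.9071 ≈ 2880 m/s.
Total Δv = 4992 + 2771 + 2880 = 10643 m/s.

Δv ≈ 10.6 km/s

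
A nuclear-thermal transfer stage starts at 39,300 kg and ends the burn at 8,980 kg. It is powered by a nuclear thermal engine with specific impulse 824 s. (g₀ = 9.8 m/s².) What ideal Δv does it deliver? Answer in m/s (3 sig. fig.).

v_e = Isp · g₀ = 824 × 9.8 = 8075.2 m/s.
Δv = v_e · ln(m₀/m_f) = 8075.2 × ln(4.376) = 8075.2 × 1.4762 ≈ 11920.8 m/s.

Δv ≈ 11900 m/s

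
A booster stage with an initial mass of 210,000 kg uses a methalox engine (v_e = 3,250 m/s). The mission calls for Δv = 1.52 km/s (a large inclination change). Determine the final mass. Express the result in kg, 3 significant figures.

By the Tsiolkovsky rocket equation, m₀/m_f = exp(Δv / v_e) = exp(1520 / 3250.0) = exp(0.4677) = 1.5963.
m_f = m₀ / 1.5963 = 210,000 / 1.5963 = 131,554 kg.

final mass ≈ 132000 kg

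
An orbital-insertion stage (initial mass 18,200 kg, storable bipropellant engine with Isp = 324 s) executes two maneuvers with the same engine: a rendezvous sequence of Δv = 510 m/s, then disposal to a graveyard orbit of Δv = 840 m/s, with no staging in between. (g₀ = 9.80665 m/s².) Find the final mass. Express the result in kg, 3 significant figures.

final mass ≈ 11900 kg

v_e = Isp · g₀ = 324 × 9.80665 = 3177.4 m/s.
After the first burn: m = 18200 × exp(−510/3177.4) = 18200 × 0.85171 = 15,501.1 kg.
After the second burn: m = 15,501.1 × exp(−840/3177.4) = 15,501.1 × 0.76769 = 11,900 kg.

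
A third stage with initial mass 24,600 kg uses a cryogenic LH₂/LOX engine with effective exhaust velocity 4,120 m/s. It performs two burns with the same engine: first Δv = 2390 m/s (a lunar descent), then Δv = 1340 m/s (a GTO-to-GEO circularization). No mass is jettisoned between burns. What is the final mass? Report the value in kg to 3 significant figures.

After the first burn: m = 24600 × exp(−2390/4120.0) = 24600 × 0.55984 = 13,772.1 kg.
After the second burn: m = 13,772.1 × exp(−1340/4120.0) = 13,772.1 × 0.72235 = 9,948.28 kg.

final mass ≈ 9950 kg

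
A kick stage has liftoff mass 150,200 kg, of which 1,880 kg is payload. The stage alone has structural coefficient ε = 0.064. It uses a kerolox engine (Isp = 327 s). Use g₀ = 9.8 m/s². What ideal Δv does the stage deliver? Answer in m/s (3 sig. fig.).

Δv ≈ 8270 m/s

Stage wet mass = m₀ − payload = 150,200 − 1,880 = 148,320 kg.
Stage dry mass = ε × stage wet mass = 0.064 × 148,320 = 9,492.48 kg.
Burnout mass m_f = stage dry + payload = 9,492.48 + 1,880 = 11,372.48 kg.
v_e = Isp · g₀ = 327 × 9.8 = 3204.6 m/s.
Δv = v_e · ln(150,200/11,372.48) = 3204.6 × ln(13.21) = 3204.6 × 2.5808 ≈ 8270 m/s.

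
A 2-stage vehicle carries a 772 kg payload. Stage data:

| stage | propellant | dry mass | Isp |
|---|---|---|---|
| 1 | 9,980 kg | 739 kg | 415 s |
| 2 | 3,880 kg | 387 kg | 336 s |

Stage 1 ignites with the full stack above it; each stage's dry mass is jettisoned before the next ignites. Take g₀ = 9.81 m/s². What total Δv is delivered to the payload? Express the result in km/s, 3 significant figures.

Δv ≈ 8.93 km/s

Ignition mass of stage 1 = 9,980+739 + 3,880+387 + 772 = 15,758 kg.
Stage 1: m₀ = 15,758 kg, m_f = 15,758 − 9,980 = 5,778 kg; Δv = 415×9.81×ln(2.727) = 4071.2×1.0033 ≈ 4085 m/s.
Stage 2: m₀ = 5,039 kg, m_f = 5,039 − 3,880 = 1,159 kg; Δv = 336×9.81×ln(4.348) = 3296.2×1.4697 ≈ 4844 m/s.
Total Δv = 4085 + 4844 = 8929 m/s.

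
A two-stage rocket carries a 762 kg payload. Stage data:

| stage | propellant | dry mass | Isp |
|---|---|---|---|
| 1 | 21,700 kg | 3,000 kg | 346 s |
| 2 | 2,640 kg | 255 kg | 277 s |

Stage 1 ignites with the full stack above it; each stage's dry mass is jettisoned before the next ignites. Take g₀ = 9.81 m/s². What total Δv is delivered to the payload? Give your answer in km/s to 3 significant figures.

Ignition mass of stage 1 = 21,700+3,000 + 2,640+255 + 762 = 28,357 kg.
Stage 1: m₀ = 28,357 kg, m_f = 28,357 − 21,700 = 6,657 kg; Δv = 346×9.81×ln(4.26) = 3394.3×1.4492 ≈ 4919 m/s.
Stage 2: m₀ = 3,657 kg, m_f = 3,657 − 2,640 = 1,017 kg; Δv = 277×9.81×ln(3.596) = 2717.4×1.2798 ≈ 3478 m/s.
Total Δv = 4919 + 3478 = 8397 m/s.

Δv ≈ 8.40 km/s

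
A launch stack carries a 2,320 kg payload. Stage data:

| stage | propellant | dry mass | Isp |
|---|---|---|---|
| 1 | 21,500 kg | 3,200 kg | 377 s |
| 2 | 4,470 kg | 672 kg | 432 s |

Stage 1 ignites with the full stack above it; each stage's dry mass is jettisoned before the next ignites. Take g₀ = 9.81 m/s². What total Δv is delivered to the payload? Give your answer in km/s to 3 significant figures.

Δv ≈ 7.96 km/s

Ignition mass of stage 1 = 21,500+3,200 + 4,470+672 + 2,320 = 32,162 kg.
Stage 1: m₀ = 32,162 kg, m_f = 32,162 − 21,500 = 10,662 kg; Δv = 377×9.81×ln(3.017) = 3698.4×1.1041 ≈ 4083 m/s.
Stage 2: m₀ = 7,462 kg, m_f = 7,462 − 4,470 = 2,992 kg; Δv = 432×9.81×ln(2.494) = 4237.9×0.9139 ≈ 3873 m/s.
Total Δv = 4083 + 3873 = 7956 m/s.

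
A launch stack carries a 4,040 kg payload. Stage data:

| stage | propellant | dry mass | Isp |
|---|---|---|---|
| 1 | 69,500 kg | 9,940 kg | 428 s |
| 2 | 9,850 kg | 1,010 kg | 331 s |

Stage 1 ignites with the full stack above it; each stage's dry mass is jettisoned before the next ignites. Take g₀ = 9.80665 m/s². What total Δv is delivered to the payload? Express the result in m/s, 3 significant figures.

Δv ≈ 9110 m/s

Ignition mass of stage 1 = 69,500+9,940 + 9,850+1,010 + 4,040 = 94,340 kg.
Stage 1: m₀ = 94,340 kg, m_f = 94,340 − 69,500 = 24,840 kg; Δv = 428×9.80665×ln(3.798) = 4197.2×1.3345 ≈ 5601 m/s.
Stage 2: m₀ = 14,900 kg, m_f = 14,900 − 9,850 = 5,050 kg; Δv = 331×9.80665×ln(2.95) = 3246.0×1.0820 ≈ 3512 m/s.
Total Δv = 5601 + 3512 = 9113 m/s.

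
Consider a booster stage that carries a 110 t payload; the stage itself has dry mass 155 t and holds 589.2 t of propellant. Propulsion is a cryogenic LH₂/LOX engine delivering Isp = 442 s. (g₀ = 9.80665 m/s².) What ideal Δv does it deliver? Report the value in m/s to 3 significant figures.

v_e = Isp · g₀ = 442 × 9.80665 = 4334.5 m/s.
m₀ = payload + dry + propellant = 110 + 155 + 589.2 = 854.2 t.
m_f = payload + dry = 110 + 155 = 265 t.
By the Tsiolkovsky rocket equation, Δv = v_e · ln(m₀/m_f) = 4334.5 × ln(3.223) = 4334.5 × 1.1704 ≈ 5073.3 m/s.

Δv ≈ 5070 m/s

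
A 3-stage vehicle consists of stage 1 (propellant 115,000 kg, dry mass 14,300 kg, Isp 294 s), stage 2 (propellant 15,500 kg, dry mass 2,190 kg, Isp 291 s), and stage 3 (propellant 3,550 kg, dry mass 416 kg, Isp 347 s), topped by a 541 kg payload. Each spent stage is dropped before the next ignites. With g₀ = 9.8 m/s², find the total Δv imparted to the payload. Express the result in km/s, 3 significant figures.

Ignition mass of stage 1 = 115,000+14,300 + 15,500+2,190 + 3,550+416 + 541 = 151,497 kg.
Stage 1: m₀ = 151,497 kg, m_f = 151,497 − 115,000 = 36,497 kg; Δv = 294×9.8×ln(4.151) = 2881.2×1.4233 ≈ 4101 m/s.
Stage 2: m₀ = 22,197 kg, m_f = 22,197 − 15,500 = 6,697 kg; Δv = 291×9.8×ln(3.314) = 2851.8×1.1983 ≈ 3417 m/s.
Stage 3: m₀ = 4,507 kg, m_f = 4,507 − 3,550 = 957 kg; Δv = 347×9.8×ln(4.71) = 3400.6×1.5496 ≈ 5270 m/s.
Total Δv = 4101 + 3417 + 5270 = 12788 m/s.

Δv ≈ 12.8 km/s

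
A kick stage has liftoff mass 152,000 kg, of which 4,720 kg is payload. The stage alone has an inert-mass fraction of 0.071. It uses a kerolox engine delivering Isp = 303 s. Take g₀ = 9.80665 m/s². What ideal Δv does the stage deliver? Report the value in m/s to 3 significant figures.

Δv ≈ 6850 m/s

Stage wet mass = m₀ − payload = 152,000 − 4,720 = 147,280 kg.
Stage dry mass = ε × stage wet mass = 0.071 × 147,280 = 10,456.9 kg.
Burnout mass m_f = stage dry + payload = 10,456.9 + 4,720 = 15,176.9 kg.
v_e = Isp · g₀ = 303 × 9.80665 = 2971.4 m/s.
Δv = v_e · ln(152,000/15,176.9) = 2971.4 × ln(10.02) = 2971.4 × 2.3041 ≈ 6846 m/s.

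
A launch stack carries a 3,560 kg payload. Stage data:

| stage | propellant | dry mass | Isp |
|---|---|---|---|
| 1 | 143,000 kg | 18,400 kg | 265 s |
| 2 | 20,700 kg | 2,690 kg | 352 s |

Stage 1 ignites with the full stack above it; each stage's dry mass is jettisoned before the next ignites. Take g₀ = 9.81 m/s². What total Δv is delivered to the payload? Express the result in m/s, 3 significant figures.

Ignition mass of stage 1 = 143,000+18,400 + 20,700+2,690 + 3,560 = 188,350 kg.
Stage 1: m₀ = 188,350 kg, m_f = 188,350 − 143,000 = 45,350 kg; Δv = 265×9.81×ln(4.153) = 2599.7×1.4239 ≈ 3702 m/s.
Stage 2: m₀ = 26,950 kg, m_f = 26,950 − 20,700 = 6,250 kg; Δv = 352×9.81×ln(4.312) = 3453.1×1.4614 ≈ 5046 m/s.
Total Δv = 3702 + 5046 = 8748 m/s.

Δv ≈ 8750 m/s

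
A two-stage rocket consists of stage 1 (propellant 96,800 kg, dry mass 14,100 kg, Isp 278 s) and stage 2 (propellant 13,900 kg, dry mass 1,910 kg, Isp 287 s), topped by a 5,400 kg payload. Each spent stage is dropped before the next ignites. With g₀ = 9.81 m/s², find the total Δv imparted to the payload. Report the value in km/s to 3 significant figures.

Ignition mass of stage 1 = 96,800+14,100 + 13,900+1,910 + 5,400 = 132,110 kg.
Stage 1: m₀ = 132,110 kg, m_f = 132,110 − 96,800 = 35,310 kg; Δv = 278×9.81×ln(3.741) = 2727.2×1.3195 ≈ 3598 m/s.
Stage 2: m₀ = 21,210 kg, m_f = 21,210 − 13,900 = 7,310 kg; Δv = 287×9.81×ln(2.902) = 2815.5×1.0652 ≈ 2999 m/s.
Total Δv = 3598 + 2999 = 6597 m/s.

Δv ≈ 6.60 km/s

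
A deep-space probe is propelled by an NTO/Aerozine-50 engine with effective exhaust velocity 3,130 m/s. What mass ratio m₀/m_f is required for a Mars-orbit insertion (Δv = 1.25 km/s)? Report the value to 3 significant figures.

Using Δv = v_e ln(m₀/m_f): m₀/m_f = exp(Δv / v_e) = exp(1250 / 3130.0) = exp(0.3994) = 1.4909.

mass ratio ≈ 1.49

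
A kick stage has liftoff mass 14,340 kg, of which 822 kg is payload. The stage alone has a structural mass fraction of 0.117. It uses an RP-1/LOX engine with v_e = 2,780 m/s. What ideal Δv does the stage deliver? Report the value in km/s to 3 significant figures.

Stage wet mass = m₀ − payload = 14,340 − 822 = 13,518 kg.
Stage dry mass = ε × stage wet mass = 0.117 × 13,518 = 1,581.61 kg.
Burnout mass m_f = stage dry + payload = 1,581.61 + 822 = 2,403.61 kg.
Δv = v_e · ln(14,340/2,403.61) = 2780.0 × ln(5.966) = 2780.0 × 1.7861 ≈ 4965 m/s.

Δv ≈ 4.97 km/s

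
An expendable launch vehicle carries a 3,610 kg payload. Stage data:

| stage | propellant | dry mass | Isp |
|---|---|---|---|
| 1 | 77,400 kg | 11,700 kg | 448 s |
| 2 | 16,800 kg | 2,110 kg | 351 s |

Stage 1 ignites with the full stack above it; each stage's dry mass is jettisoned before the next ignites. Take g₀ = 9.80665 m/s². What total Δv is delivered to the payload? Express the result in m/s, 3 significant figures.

Ignition mass of stage 1 = 77,400+11,700 + 16,800+2,110 + 3,610 = 111,620 kg.
Stage 1: m₀ = 111,620 kg, m_f = 111,620 − 77,400 = 34,220 kg; Δv = 448×9.80665×ln(3.262) = 4393.4×1.1823 ≈ 5194 m/s.
Stage 2: m₀ = 22,520 kg, m_f = 22,520 − 16,800 = 5,720 kg; Δv = 351×9.80665×ln(3.937) = 3442.1×1.3704 ≈ 4717 m/s.
Total Δv = 5194 + 4717 = 9911 m/s.

Δv ≈ 9910 m/s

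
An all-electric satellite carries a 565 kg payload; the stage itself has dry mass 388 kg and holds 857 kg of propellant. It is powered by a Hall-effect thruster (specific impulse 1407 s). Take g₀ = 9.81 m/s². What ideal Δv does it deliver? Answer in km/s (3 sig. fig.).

Δv ≈ 8.85 km/s

v_e = Isp · g₀ = 1407 × 9.81 = 13802.7 m/s.
m₀ = payload + dry + propellant = 565 + 388 + 857 = 1,810 kg.
m_f = payload + dry = 565 + 388 = 953 kg.
Using Δv = v_e ln(m₀/m_f): Δv = v_e · ln(m₀/m_f) = 13802.7 × ln(1.899) = 13802.7 × 0.6415 ≈ 8854.0 m/s.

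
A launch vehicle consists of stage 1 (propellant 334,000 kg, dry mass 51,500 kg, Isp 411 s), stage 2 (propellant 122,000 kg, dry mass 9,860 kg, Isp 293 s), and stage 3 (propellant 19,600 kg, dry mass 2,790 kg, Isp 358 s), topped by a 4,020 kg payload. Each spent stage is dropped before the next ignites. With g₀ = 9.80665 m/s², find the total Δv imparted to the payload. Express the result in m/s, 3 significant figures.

Δv ≈ 12800 m/s

Ignition mass of stage 1 = 334,000+51,500 + 122,000+9,860 + 19,600+2,790 + 4,020 = 543,770 kg.
Stage 1: m₀ = 543,770 kg, m_f = 543,770 − 334,000 = 209,770 kg; Δv = 411×9.80665×ln(2.592) = 4030.5×0.9525 ≈ 3839 m/s.
Stage 2: m₀ = 158,270 kg, m_f = 158,270 − 122,000 = 36,270 kg; Δv = 293×9.80665×ln(4.364) = 2873.3×1.4733 ≈ 4233 m/s.
Stage 3: m₀ = 26,410 kg, m_f = 26,410 − 19,600 = 6,810 kg; Δv = 358×9.80665×ln(3.878) = 3510.8×1.3554 ≈ 4758 m/s.
Total Δv = 3839 + 4233 + 4758 = 12830 m/s.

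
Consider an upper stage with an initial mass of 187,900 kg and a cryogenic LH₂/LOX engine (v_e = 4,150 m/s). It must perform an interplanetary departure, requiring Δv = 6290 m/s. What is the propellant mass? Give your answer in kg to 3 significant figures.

From the ideal rocket equation, m₀/m_f = exp(Δv / v_e) = exp(6290 / 4150.0) = exp(1.5157) = 4.5524.
m_f = 187,900 / 4.5524 = 41,274.9 kg, so propellant = m₀ − m_f = 187,900 − 41,274.9 = 146,625.1 kg.

propellant mass ≈ 147000 kg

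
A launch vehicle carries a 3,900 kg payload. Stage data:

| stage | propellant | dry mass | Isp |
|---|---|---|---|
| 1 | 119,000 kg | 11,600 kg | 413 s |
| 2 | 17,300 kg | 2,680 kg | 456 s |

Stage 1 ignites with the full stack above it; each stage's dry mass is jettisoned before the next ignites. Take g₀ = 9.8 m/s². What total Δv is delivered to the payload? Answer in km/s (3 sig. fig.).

Ignition mass of stage 1 = 119,000+11,600 + 17,300+2,680 + 3,900 = 154,480 kg.
Stage 1: m₀ = 154,480 kg, m_f = 154,480 − 119,000 = 35,480 kg; Δv = 413×9.8×ln(4.354) = 4047.4×1.4711 ≈ 5954 m/s.
Stage 2: m₀ = 23,880 kg, m_f = 23,880 − 17,300 = 6,580 kg; Δv = 456×9.8×ln(3.629) = 4468.8×1.2890 ≈ 5760 m/s.
Total Δv = 5954 + 5760 = 11714 m/s.

Δv ≈ 11.7 km/s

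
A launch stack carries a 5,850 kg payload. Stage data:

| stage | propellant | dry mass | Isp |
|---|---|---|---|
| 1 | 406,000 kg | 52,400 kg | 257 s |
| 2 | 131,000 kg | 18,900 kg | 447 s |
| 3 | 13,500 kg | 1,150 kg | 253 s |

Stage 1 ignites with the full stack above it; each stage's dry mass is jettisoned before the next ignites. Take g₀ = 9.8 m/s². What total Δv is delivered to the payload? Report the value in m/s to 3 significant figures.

Δv ≈ 11700 m/s

Ignition mass of stage 1 = 406,000+52,400 + 131,000+18,900 + 13,500+1,150 + 5,850 = 628,800 kg.
Stage 1: m₀ = 628,800 kg, m_f = 628,800 − 406,000 = 222,800 kg; Δv = 257×9.8×ln(2.822) = 2518.6×1.0375 ≈ 2613 m/s.
Stage 2: m₀ = 170,400 kg, m_f = 170,400 − 131,000 = 39,400 kg; Δv = 447×9.8×ln(4.325) = 4380.6×1.4644 ≈ 6415 m/s.
Stage 3: m₀ = 20,500 kg, m_f = 20,500 − 13,500 = 7,000 kg; Δv = 253×9.8×ln(2.929) = 2479.4×1.0745 ≈ 2664 m/s.
Total Δv = 2613 + 6415 + 2664 = 11692 m/s.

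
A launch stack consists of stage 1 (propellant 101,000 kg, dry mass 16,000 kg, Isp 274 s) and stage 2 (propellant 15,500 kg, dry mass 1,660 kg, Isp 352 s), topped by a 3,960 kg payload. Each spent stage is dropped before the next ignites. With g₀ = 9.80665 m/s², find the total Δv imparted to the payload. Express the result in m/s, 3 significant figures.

Ignition mass of stage 1 = 101,000+16,000 + 15,500+1,660 + 3,960 = 138,120 kg.
Stage 1: m₀ = 138,120 kg, m_f = 138,120 − 101,000 = 37,120 kg; Δv = 274×9.80665×ln(3.721) = 2687.0×1.3140 ≈ 3531 m/s.
Stage 2: m₀ = 21,120 kg, m_f = 21,120 − 15,500 = 5,620 kg; Δv = 352×9.80665×ln(3.758) = 3451.9×1.3239 ≈ 4570 m/s.
Total Δv = 3531 + 4570 = 8101 m/s.

Δv ≈ 8100 m/s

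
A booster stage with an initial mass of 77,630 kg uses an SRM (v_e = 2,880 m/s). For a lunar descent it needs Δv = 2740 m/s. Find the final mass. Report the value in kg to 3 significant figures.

final mass ≈ 30000 kg

Using Δv = v_e ln(m₀/m_f): m₀/m_f = exp(Δv / v_e) = exp(2740 / 2880.0) = exp(0.9514) = 2.5893.
m_f = m₀ / 2.5893 = 77,630 / 2.5893 = 29,981.1 kg.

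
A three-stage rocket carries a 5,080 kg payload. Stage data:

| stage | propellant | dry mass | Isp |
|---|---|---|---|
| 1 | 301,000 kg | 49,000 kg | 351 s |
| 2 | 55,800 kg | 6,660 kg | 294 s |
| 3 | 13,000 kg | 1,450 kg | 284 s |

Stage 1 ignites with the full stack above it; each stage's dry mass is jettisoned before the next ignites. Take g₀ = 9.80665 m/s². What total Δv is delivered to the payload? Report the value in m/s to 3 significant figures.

Δv ≈ 10400 m/s

Ignition mass of stage 1 = 301,000+49,000 + 55,800+6,660 + 13,000+1,450 + 5,080 = 431,990 kg.
Stage 1: m₀ = 431,990 kg, m_f = 431,990 − 301,000 = 130,990 kg; Δv = 351×9.80665×ln(3.298) = 3442.1×1.1933 ≈ 4107 m/s.
Stage 2: m₀ = 81,990 kg, m_f = 81,990 − 55,800 = 26,190 kg; Δv = 294×9.80665×ln(3.131) = 2883.2×1.1412 ≈ 3290 m/s.
Stage 3: m₀ = 19,530 kg, m_f = 19,530 − 13,000 = 6,530 kg; Δv = 284×9.80665×ln(2.991) = 2785.1×1.0955 ≈ 3051 m/s.
Total Δv = 4107 + 3290 + 3051 = 10448 m/s.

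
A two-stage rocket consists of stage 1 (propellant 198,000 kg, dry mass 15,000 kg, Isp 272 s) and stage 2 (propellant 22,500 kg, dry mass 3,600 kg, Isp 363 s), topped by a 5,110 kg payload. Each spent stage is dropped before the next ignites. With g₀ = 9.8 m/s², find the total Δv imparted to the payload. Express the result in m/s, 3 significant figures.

Δv ≈ 8980 m/s

Ignition mass of stage 1 = 198,000+15,000 + 22,500+3,600 + 5,110 = 244,210 kg.
Stage 1: m₀ = 244,210 kg, m_f = 244,210 − 198,000 = 46,210 kg; Δv = 272×9.8×ln(5.285) = 2665.6×1.6648 ≈ 4438 m/s.
Stage 2: m₀ = 31,210 kg, m_f = 31,210 − 22,500 = 8,710 kg; Δv = 363×9.8×ln(3.583) = 3557.4×1.2763 ≈ 4540 m/s.
Total Δv = 4438 + 4540 = 8978 m/s.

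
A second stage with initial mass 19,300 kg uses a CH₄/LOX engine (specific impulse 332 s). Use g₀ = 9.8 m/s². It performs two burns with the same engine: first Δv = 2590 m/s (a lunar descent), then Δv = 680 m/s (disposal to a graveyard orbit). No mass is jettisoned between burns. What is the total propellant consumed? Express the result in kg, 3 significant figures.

v_e = Isp · g₀ = 332 × 9.8 = 3253.6 m/s.
After the first burn: m = 19300 × exp(−2590/3253.6) = 19300 × 0.45111 = 8,706.42 kg.
After the second burn: m = 8,706.42 × exp(−680/3253.6) = 8,706.42 × 0.81140 = 7,064.39 kg.
Total propellant = m₀ − m_final = 19300 − 7,064.39 = 12,235.61 kg.

total propellant consumed ≈ 12200 kg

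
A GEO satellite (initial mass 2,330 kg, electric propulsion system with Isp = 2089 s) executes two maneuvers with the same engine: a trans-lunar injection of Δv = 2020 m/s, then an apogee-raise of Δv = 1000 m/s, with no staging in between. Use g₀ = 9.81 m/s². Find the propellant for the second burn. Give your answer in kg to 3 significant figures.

propellant for the second burn ≈ 101 kg

v_e = Isp · g₀ = 2089 × 9.81 = 20493.1 m/s.
After the first burn: m = 2330 × exp(−2020/20493.1) = 2330 × 0.90613 = 2,111.28 kg.
After the second burn: m = 2,111.28 × exp(−1000/20493.1) = 2,111.28 × 0.95237 = 2,010.72 kg.
Second-burn propellant = 2,111.28 − 2,010.72 = 100.56 kg.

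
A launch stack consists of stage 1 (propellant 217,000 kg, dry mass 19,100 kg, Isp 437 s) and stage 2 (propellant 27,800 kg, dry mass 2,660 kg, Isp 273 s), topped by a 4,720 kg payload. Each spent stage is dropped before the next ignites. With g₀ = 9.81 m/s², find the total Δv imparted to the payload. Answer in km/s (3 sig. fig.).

Δv ≈ 11.1 km/s

Ignition mass of stage 1 = 217,000+19,100 + 27,800+2,660 + 4,720 = 271,280 kg.
Stage 1: m₀ = 271,280 kg, m_f = 271,280 − 217,000 = 54,280 kg; Δv = 437×9.81×ln(4.998) = 4287.0×1.6090 ≈ 6898 m/s.
Stage 2: m₀ = 35,180 kg, m_f = 35,180 − 27,800 = 7,380 kg; Δv = 273×9.81×ln(4.767) = 2678.1×1.5617 ≈ 4182 m/s.
Total Δv = 6898 + 4182 = 11080 m/s.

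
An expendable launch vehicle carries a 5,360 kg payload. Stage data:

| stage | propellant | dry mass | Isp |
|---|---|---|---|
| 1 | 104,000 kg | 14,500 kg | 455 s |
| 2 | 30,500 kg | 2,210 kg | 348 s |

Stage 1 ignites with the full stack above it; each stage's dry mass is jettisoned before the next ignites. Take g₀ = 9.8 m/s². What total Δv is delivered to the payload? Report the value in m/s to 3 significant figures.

Ignition mass of stage 1 = 104,000+14,500 + 30,500+2,210 + 5,360 = 156,570 kg.
Stage 1: m₀ = 156,570 kg, m_f = 156,570 − 104,000 = 52,570 kg; Δv = 455×9.8×ln(2.978) = 4459.0×1.0914 ≈ 4866 m/s.
Stage 2: m₀ = 38,070 kg, m_f = 38,070 − 30,500 = 7,570 kg; Δv = 348×9.8×ln(5.029) = 3410.4×1.6152 ≈ 5509 m/s.
Total Δv = 4866 + 5509 = 10375 m/s.

Δv ≈ 10400 m/s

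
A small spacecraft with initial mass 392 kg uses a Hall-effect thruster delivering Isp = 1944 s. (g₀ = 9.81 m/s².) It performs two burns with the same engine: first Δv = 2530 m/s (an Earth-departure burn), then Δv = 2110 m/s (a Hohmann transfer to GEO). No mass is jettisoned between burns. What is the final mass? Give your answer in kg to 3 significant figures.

final mass ≈ 307 kg

v_e = Isp · g₀ = 1944 × 9.81 = 19070.6 m/s.
After the first burn: m = 392 × exp(−2530/19070.6) = 392 × 0.87576 = 343.298 kg.
After the second burn: m = 343.298 × exp(−2110/19070.6) = 343.298 × 0.89526 = 307.341 kg.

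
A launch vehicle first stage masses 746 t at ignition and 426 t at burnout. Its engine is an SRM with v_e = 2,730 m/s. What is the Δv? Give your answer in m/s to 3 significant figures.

From the ideal rocket equation, Δv = v_e · ln(m₀/m_f) = 2730.0 × ln(1.751) = 2730.0 × 0.5603 ≈ 1529.6 m/s.

Δv ≈ 1530 m/s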